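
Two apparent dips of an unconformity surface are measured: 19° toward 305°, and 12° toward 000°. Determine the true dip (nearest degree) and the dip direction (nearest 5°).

true dip 19°, dip direction 310°

Each apparent-dip line lies in the plane. As unit vectors (x east, y north, z up), v₁ plunges 19°→305° and v₂ plunges 12°→000°.
The plane normal is n = v₁ × v₂ ∝ (-0.206, 0.161, 0.758).
tan δ = √(n_x²+n_y²)/n_z = 0.261/0.758, so δ = 19.0°.
Dip direction = azimuth of (n_x, n_y) = atan2(-0.206, 0.161) = 308°.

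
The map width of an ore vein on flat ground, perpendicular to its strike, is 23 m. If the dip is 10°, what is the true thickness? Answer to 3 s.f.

3.99 m

True thickness t = w · sin(dip) = 23 × sin 10°
t = 23 × 0.1736 = 3.994 m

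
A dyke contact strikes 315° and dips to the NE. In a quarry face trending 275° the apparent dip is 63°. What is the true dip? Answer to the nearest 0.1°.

71.9°

β = acute angle between strike 315° and section 275° = 40°.
tan δ = tan α / sin β = tan 63° / sin 40° = 1.9626 / 0.6428 = 3.0533
true dip = arctan 3.0533 = 71.87°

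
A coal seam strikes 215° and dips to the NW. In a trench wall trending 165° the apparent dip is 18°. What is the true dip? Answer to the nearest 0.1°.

23.0°

β = acute angle between strike 215° and section 165° = 50°.
tan(true dip) = tan 18° / sin 50° = 0.4242
true dip = arctan 0.4242 = 22.98°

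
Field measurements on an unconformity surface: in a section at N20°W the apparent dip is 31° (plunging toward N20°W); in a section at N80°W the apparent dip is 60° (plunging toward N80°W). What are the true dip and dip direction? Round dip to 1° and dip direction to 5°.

The two traces are lines in the plane: v₁ = (sin 340°·cos 31°, cos 340°·cos 31°, −sin 31°), v₂ = (sin 280°·cos 60°, cos 280°·cos 60°, −sin 60°).
The plane normal is n = v₁ × v₂ ∝ (-0.653, -0.000, 0.371).
Dip δ = arctan(|n_h|/n_z) = arctan(0.653/0.371) = 60.4°.
Dip direction = azimuth of (n_x, n_y) = atan2(-0.653, -0.000) = 270°.

true dip 60°, dip direction 270°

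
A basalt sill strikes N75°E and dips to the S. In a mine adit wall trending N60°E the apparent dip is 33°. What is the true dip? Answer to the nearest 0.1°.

β = acute angle between strike N75°E and section N60°E = 15°.
tan δ = tan α / sin β = tan 33° / sin 15° = 0.6494 / 0.2588 = 2.5091
true dip = arctan 2.5091 = 68.27°

68.3°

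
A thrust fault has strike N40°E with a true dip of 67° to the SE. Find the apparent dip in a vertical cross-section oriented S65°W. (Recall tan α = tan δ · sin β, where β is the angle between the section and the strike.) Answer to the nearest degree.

Angle between strike (N40°E) and section (S65°W): β = 25°.
tan(apparent dip) = tan 67° · sin 25° = 0.9956
α = arctan(0.9956) = 44.87°

45°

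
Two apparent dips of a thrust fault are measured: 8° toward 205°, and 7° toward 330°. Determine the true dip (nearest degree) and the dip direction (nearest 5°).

true dip 16°, dip direction 265°

The two traces are lines in the plane: v₁ = (sin 205°·cos 8°, cos 205°·cos 8°, −sin 8°), v₂ = (sin 330°·cos 7°, cos 330°·cos 7°, −sin 7°).
n = v₁ × v₂ = (-0.229, -0.018, 0.805) (taken with n_z > 0).
tan δ = √(n_x²+n_y²)/n_z = 0.230/0.805, so δ = 15.9°.
The horizontal component of n points toward azimuth atan2(n_x, n_y) = 265°, the dip direction.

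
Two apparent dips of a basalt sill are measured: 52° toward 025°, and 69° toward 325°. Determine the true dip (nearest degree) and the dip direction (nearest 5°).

Represent each trace as a vector plunging at its apparent dip toward its trend (east-north-up frame): v₁ = (0.260, 0.558, -0.788), v₂ = (-0.206, 0.294, -0.934).
n = v₁ × v₂ = (-0.290, 0.405, 0.191) (taken with n_z > 0).
True dip = arccos(n_z / |n|) = arccos(0.3584) = 69.0°.
The horizontal component of n points toward azimuth atan2(n_x, n_y) = 324°, the dip direction.

true dip 69°, dip direction 325°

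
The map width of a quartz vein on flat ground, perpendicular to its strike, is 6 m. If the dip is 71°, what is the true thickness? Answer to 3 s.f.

5.67 m

True thickness t = w · sin(dip) = 6 × sin 71°
t = 6 × 0.9455 = 5.673 m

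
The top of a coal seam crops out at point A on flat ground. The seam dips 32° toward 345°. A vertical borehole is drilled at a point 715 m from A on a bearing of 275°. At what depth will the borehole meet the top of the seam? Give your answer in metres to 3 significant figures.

The hole lies 70° from the dip direction, so the down-dip offset is 715 × cos 70° = 244.54 m.
Depth = down-dip offset × tan(dip) = 244.54 × tan 32° = 244.54 × 0.6249
Depth = 152.81 m

153 m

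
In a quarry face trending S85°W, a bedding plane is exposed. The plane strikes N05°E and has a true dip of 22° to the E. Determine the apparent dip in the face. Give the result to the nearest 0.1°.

The section lies 80° from the strike.
tan(apparent dip) = tan 22° · sin 80° = 0.3979
α = arctan(0.3979) = 21.70°

21.7°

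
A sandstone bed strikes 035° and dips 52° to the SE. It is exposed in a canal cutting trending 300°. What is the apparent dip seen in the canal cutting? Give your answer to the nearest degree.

Angle between strike (035°) and section (300°): β = 85°.
tan α = tan 52° × sin 85° = 1.2799 × 0.9962 = 1.2751
α = arctan(1.2751) = 51.89°

52°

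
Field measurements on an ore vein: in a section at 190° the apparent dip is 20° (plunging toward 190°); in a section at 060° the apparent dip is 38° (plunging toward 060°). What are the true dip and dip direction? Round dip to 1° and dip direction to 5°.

Represent each trace as a vector plunging at its apparent dip toward its trend (east-north-up frame): v₁ = (-0.163, -0.925, -0.342), v₂ = (0.682, 0.394, -0.616).
n = v₁ × v₂ = (0.705, -0.334, 0.567) (taken with n_z > 0).
Dip δ = arctan(|n_h|/n_z) = arctan(0.780/0.567) = 54.0°.
Dip direction = atan2(0.705, -0.334) = 115° (azimuth of n's horizontal projection).

true dip 54°, dip direction 115°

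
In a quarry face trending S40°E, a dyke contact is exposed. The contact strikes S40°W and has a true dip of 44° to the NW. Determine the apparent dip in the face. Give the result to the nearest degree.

44°

Angle between strike (S40°W) and section (S40°E): β = 80°.
tan α = tan 44° × sin 80° = 0.9657 × 0.9848 = 0.9510
apparent dip = arctan 0.9510 = 43.56°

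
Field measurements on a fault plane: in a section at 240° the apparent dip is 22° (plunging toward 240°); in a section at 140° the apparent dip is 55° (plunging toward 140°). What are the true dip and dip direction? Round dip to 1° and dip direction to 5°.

true dip 58°, dip direction 165°

Represent each trace as a vector plunging at its apparent dip toward its trend (east-north-up frame): v₁ = (-0.803, -0.464, -0.375), v₂ = (0.369, -0.439, -0.819).
n = v₁ × v₂ = (0.215, -0.796, 0.524) (taken with n_z > 0).
True dip = arccos(n_z / |n|) = arccos(0.5362) = 57.6°.
The horizontal component of n points toward azimuth atan2(n_x, n_y) = 165°, the dip direction.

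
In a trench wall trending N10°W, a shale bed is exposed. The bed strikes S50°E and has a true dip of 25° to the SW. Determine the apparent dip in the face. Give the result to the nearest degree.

Angle between strike (S50°E) and section (N10°W): β = 40°.
tan(apparent dip) = tan 25° · sin 40° = 0.2997
α = arctan(0.2997) = 16.69°

17°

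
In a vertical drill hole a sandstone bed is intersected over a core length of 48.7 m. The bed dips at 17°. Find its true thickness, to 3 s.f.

46.6 m

True thickness t = h · cos(dip) = 48.7 × cos 17°
t = 48.7 × 0.9563 = 46.572 m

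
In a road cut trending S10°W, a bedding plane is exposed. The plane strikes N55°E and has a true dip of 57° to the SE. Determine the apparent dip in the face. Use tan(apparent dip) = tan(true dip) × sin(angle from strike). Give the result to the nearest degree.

47°

The section lies 45° from the strike.
tan(apparent dip) = tan 57° · sin 45° = 1.0888
α = arctan(1.0888) = 47.44°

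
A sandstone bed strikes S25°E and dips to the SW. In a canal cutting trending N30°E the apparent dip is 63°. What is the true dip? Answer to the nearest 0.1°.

β = acute angle between strike S25°E and section N30°E = 55°.
tan(true dip) = tan 63° / sin 55° = 2.3959
true dip = arctan 2.3959 = 67.35°

67.3°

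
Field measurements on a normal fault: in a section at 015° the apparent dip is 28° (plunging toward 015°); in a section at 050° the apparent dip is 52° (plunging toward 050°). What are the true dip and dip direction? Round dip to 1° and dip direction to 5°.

true dip 57°, dip direction 085°

The two traces are lines in the plane: v₁ = (sin 15°·cos 28°, cos 15°·cos 28°, −sin 28°), v₂ = (sin 50°·cos 52°, cos 50°·cos 52°, −sin 52°).
The plane normal is n = v₁ × v₂ ∝ (0.486, 0.041, 0.312).
tan δ = √(n_x²+n_y²)/n_z = 0.488/0.312, so δ = 57.4°.
Dip direction = atan2(0.486, 0.041) = 85° (azimuth of n's horizontal projection).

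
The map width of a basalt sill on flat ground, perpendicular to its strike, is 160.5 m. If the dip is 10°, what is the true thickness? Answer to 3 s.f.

27.9 m

True thickness t = w · sin(dip) = 160.5 × sin 10°
t = 160.5 × 0.1736 = 27.871 m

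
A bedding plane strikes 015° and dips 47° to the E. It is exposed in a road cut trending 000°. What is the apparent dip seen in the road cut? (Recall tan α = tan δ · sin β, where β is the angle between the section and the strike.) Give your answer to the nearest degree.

16°

The strike is 015° and the section trends 000°; the acute angle between them is β = 15°.
tan(apparent dip) = tan 47° · sin 15° = 0.2775
α = arctan(0.2775) = 15.51°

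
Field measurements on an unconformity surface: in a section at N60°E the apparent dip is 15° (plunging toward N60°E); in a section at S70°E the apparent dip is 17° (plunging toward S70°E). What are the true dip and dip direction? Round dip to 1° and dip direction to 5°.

The two traces are lines in the plane: v₁ = (sin 60°·cos 15°, cos 60°·cos 15°, −sin 15°), v₂ = (sin 110°·cos 17°, cos 110°·cos 17°, −sin 17°).
n = v₁ × v₂ = (0.226, -0.012, 0.708) (taken with n_z > 0).
True dip = arccos(n_z / |n|) = arccos(0.9525) = 17.7°.
Dip direction = azimuth of (n_x, n_y) = atan2(0.226, -0.012) = 93°.

true dip 18°, dip direction 095°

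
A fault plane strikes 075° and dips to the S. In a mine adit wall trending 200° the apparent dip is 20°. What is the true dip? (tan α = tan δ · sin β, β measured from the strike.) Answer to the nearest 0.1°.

24.0°

The section is 55° from the strike.
tan(true dip) = tan 20° / sin 55° = 0.4443
true dip = arctan 0.4443 = 23.96°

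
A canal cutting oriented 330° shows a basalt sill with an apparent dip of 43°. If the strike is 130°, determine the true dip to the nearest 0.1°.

69.9°

β = acute angle between strike 130° and section 330° = 20°.
tan δ = tan α / sin β = tan 43° / sin 20° = 0.9325 / 0.3420 = 2.7265
δ = arctan(2.7265) = 69.86°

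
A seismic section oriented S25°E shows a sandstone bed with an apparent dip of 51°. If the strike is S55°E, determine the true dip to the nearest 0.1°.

The section is 30° from the strike.
tan(true dip) = tan 51° / sin 30° = 2.4698
δ = arctan(2.4698) = 67.96°

68.0°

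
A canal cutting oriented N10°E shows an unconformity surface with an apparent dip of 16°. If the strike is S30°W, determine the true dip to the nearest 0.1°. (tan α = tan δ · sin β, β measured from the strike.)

40.0°

β = acute angle between strike S30°W and section N10°E = 20°.
tan(true dip) = tan 16° / sin 20° = 0.8384
true dip = arctan 0.8384 = 39.98°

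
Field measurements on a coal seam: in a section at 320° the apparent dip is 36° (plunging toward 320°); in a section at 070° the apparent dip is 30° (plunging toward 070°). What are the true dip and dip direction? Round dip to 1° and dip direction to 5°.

true dip 49°, dip direction 010°

Each apparent-dip line lies in the plane. As unit vectors (x east, y north, z up), v₁ plunges 36°→320° and v₂ plunges 30°→070°.
The plane normal is n = v₁ × v₂ ∝ (0.136, 0.738, 0.658).
tan δ = √(n_x²+n_y²)/n_z = 0.751/0.658, so δ = 48.7°.
Dip direction = atan2(0.136, 0.738) = 10° (azimuth of n's horizontal projection).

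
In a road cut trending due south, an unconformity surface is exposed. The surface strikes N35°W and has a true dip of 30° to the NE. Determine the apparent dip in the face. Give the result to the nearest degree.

Angle between strike (N35°W) and section (due south): β = 35°.
tan α = tan 30° × sin 35° = 0.5774 × 0.5736 = 0.3312
α = arctan(0.3312) = 18.32°

18°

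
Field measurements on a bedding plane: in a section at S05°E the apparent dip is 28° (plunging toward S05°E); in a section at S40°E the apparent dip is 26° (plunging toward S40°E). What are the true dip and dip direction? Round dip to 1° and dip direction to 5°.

true dip 28°, dip direction 165°

Represent each trace as a vector plunging at its apparent dip toward its trend (east-north-up frame): v₁ = (0.077, -0.880, -0.469), v₂ = (0.578, -0.689, -0.438).
Cross product v₁ × v₂ gives the pole to the plane: n ∝ (0.062, -0.237, 0.455).
tan δ = √(n_x²+n_y²)/n_z = 0.246/0.455, so δ = 28.3°.
Dip direction = azimuth of (n_x, n_y) = atan2(0.062, -0.237) = 165°.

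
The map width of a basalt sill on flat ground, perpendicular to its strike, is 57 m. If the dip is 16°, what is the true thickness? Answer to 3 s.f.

15.7 m

True thickness t = w · sin(dip) = 57 × sin 16°
t = 57 × 0.2756 = 15.711 m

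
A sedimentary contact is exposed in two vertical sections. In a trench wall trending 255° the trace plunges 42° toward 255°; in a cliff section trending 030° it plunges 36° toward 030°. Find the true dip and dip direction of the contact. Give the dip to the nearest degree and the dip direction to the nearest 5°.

true dip 65°, dip direction 320°

The two traces are lines in the plane: v₁ = (sin 255°·cos 42°, cos 255°·cos 42°, −sin 42°), v₂ = (sin 30°·cos 36°, cos 30°·cos 36°, −sin 36°).
Cross product v₁ × v₂ gives the pole to the plane: n ∝ (-0.582, 0.693, 0.425).
Dip δ = arctan(|n_h|/n_z) = arctan(0.905/0.425) = 64.8°.
Dip direction = atan2(-0.582, 0.693) = 320° (azimuth of n's horizontal projection).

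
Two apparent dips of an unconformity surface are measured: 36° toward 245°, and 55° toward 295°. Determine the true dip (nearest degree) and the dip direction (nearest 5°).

The two traces are lines in the plane: v₁ = (sin 245°·cos 36°, cos 245°·cos 36°, −sin 36°), v₂ = (sin 295°·cos 55°, cos 295°·cos 55°, −sin 55°).
The plane normal is n = v₁ × v₂ ∝ (-0.423, 0.295, 0.355).
True dip = arccos(n_z / |n|) = arccos(0.5678) = 55.4°.
Dip direction = azimuth of (n_x, n_y) = atan2(-0.423, 0.295) = 305°.

true dip 55°, dip direction 305°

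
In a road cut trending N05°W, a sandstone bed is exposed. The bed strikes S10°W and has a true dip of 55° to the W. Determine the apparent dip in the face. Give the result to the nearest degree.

Angle between strike (S10°W) and section (N05°W): β = 15°.
tan α = tan 55° × sin 15° = 1.4281 × 0.2588 = 0.3696
apparent dip = arctan 0.3696 = 20.29°

20°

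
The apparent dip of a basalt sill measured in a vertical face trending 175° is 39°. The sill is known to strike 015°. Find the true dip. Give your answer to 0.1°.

The section is 20° from the strike.
tan(true dip) = tan 39° / sin 20° = 2.3677
true dip = arctan 2.3677 = 67.10°

67.1°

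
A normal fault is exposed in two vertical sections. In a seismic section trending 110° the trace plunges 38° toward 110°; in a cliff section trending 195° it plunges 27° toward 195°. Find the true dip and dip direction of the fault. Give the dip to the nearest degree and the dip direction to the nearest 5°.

Represent each trace as a vector plunging at its apparent dip toward its trend (east-north-up frame): v₁ = (0.740, -0.270, -0.616), v₂ = (-0.231, -0.861, -0.454).
The plane normal is n = v₁ × v₂ ∝ (0.408, -0.478, 0.699).
tan δ = √(n_x²+n_y²)/n_z = 0.628/0.699, so δ = 41.9°.
Dip direction = atan2(0.408, -0.478) = 140° (azimuth of n's horizontal projection).

true dip 42°, dip direction 140°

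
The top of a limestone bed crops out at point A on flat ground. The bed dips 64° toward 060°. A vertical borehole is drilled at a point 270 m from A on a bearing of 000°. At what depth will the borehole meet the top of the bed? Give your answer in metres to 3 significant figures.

277 m

The hole lies 60° from the dip direction, so the down-dip offset is 270 × cos 60° = 135.00 m.
Depth = down-dip offset × tan(dip) = 135.00 × tan 64° = 135.00 × 2.0503
Depth = 276.79 m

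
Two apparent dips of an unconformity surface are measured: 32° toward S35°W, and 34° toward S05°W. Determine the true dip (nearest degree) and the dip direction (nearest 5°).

true dip 34°, dip direction 190°

The two traces are lines in the plane: v₁ = (sin 215°·cos 32°, cos 215°·cos 32°, −sin 32°), v₂ = (sin 185°·cos 34°, cos 185°·cos 34°, −sin 34°).
The plane normal is n = v₁ × v₂ ∝ (-0.049, -0.234, 0.352).
Dip δ = arctan(|n_h|/n_z) = arctan(0.239/0.352) = 34.2°.
The horizontal component of n points toward azimuth atan2(n_x, n_y) = 192°, the dip direction.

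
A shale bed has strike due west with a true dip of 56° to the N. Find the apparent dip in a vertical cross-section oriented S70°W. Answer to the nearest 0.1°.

26.9°

The section lies 20° from the strike.
tan(apparent dip) = tan 56° · sin 20° = 0.5071
apparent dip = arctan 0.5071 = 26.89°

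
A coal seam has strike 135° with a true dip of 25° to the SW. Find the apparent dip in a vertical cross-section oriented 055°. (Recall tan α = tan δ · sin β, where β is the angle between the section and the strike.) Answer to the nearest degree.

The section lies 80° from the strike.
tan(apparent dip) = tan 25° · sin 80° = 0.4592
α = arctan(0.4592) = 24.67°

25°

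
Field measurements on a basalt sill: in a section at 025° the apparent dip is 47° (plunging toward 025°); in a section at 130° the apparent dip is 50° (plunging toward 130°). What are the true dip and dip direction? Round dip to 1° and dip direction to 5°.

Each apparent-dip line lies in the plane. As unit vectors (x east, y north, z up), v₁ plunges 47°→025° and v₂ plunges 50°→130°.
The plane normal is n = v₁ × v₂ ∝ (0.776, 0.139, 0.423).
Dip δ = arctan(|n_h|/n_z) = arctan(0.788/0.423) = 61.8°.
The horizontal component of n points toward azimuth atan2(n_x, n_y) = 80°, the dip direction.

true dip 62°, dip direction 080°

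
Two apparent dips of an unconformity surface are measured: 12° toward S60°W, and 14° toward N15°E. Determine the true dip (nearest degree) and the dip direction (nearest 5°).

true dip 31°, dip direction 310°

Represent each trace as a vector plunging at its apparent dip toward its trend (east-north-up frame): v₁ = (-0.847, -0.489, -0.208), v₂ = (0.251, 0.937, -0.242).
n = v₁ × v₂ = (-0.313, 0.257, 0.671) (taken with n_z > 0).
True dip = arccos(n_z / |n|) = arccos(0.8561) = 31.1°.
The horizontal component of n points toward azimuth atan2(n_x, n_y) = 309°, the dip direction.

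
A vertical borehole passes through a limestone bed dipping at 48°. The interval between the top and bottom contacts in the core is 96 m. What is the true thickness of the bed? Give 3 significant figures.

64.2 m

True thickness t = h · cos(dip) = 96 × cos 48°
t = 96 × 0.6691 = 64.237 m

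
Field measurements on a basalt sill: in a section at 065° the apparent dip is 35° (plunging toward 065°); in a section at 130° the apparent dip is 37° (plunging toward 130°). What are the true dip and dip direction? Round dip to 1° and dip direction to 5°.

Represent each trace as a vector plunging at its apparent dip toward its trend (east-north-up frame): v₁ = (0.742, 0.346, -0.574), v₂ = (0.612, -0.513, -0.602).
n = v₁ × v₂ = (0.503, -0.096, 0.593) (taken with n_z > 0).
Dip δ = arctan(|n_h|/n_z) = arctan(0.512/0.593) = 40.8°.
Dip direction = azimuth of (n_x, n_y) = atan2(0.503, -0.096) = 101°.

true dip 41°, dip direction 100°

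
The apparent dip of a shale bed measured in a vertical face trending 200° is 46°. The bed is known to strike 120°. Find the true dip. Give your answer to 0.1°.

46.4°

β = acute angle between strike 120° and section 200° = 80°.
tan(true dip) = tan 46° / sin 80° = 1.0515
δ = arctan(1.0515) = 46.44°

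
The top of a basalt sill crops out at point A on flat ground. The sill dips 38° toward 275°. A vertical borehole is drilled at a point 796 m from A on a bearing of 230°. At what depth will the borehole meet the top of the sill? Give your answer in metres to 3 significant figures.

440 m

The hole lies 45° from the dip direction, so the down-dip offset is 796 × cos 45° = 562.86 m.
Depth = down-dip offset × tan(dip) = 562.86 × tan 38° = 562.86 × 0.7813
Depth = 439.75 m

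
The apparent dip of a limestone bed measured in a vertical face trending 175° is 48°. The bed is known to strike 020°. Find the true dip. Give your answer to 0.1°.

The section is 25° from the strike.
tan(true dip) = tan 48° / sin 25° = 2.6279
true dip = arctan 2.6279 = 69.17°

69.2°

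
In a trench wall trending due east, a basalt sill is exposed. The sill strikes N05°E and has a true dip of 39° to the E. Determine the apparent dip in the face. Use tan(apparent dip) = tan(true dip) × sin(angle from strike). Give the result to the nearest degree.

The strike is N05°E and the section trends due east; the acute angle between them is β = 85°.
tan(apparent dip) = tan 39° · sin 85° = 0.8067
α = arctan(0.8067) = 38.89°

39°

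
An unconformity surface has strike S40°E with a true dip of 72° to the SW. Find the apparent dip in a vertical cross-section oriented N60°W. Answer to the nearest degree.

46°

The strike is S40°E and the section trends N60°W; the acute angle between them is β = 20°.
tan(apparent dip) = tan 72° · sin 20° = 1.0526
apparent dip = arctan 1.0526 = 46.47°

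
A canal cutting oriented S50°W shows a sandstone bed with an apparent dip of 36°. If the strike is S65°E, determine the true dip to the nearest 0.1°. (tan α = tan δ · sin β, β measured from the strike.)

β = acute angle between strike S65°E and section S50°W = 65°.
tan δ = tan α / sin β = tan 36° / sin 65° = 0.7265 / 0.9063 = 0.8017
δ = arctan(0.8017) = 38.72°

38.7°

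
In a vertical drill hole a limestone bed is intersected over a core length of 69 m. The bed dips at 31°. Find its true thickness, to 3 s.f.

True thickness t = h · cos(dip) = 69 × cos 31°
t = 69 × 0.8572 = 59.145 m

59.1 m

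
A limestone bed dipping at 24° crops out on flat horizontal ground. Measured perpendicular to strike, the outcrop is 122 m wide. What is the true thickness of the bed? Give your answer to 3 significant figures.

49.6 m

True thickness t = w · sin(dip) = 122 × sin 24°
t = 122 × 0.4067 = 49.622 m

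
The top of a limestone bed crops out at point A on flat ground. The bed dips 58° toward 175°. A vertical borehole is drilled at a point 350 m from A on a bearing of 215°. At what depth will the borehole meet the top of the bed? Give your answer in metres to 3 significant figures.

The hole lies 40° from the dip direction, so the down-dip offset is 350 × cos 40° = 268.12 m.
Depth = down-dip offset × tan(dip) = 268.12 × tan 58° = 268.12 × 1.6003
Depth = 429.07 m

429 m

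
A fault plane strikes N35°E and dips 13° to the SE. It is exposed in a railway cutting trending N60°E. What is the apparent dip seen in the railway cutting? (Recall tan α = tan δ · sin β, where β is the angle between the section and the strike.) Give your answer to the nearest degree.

The section lies 25° from the strike.
tan(apparent dip) = tan 13° · sin 25° = 0.0976
apparent dip = arctan 0.0976 = 5.57°

6°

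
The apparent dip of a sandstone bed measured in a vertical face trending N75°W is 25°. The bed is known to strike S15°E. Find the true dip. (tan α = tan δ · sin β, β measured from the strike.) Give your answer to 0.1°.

28.3°

The section is 60° from the strike.
tan δ = tan α / sin β = tan 25° / sin 60° = 0.4663 / 0.8660 = 0.5384
δ = arctan(0.5384) = 28.30°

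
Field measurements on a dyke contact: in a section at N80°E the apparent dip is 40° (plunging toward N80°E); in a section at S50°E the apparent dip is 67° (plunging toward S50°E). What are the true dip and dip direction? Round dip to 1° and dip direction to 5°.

true dip 68°, dip direction 150°

The two traces are lines in the plane: v₁ = (sin 80°·cos 40°, cos 80°·cos 40°, −sin 40°), v₂ = (sin 130°·cos 67°, cos 130°·cos 67°, −sin 67°).
n = v₁ × v₂ = (0.284, -0.502, 0.229) (taken with n_z > 0).
True dip = arccos(n_z / |n|) = arccos(0.3694) = 68.3°.
Dip direction = azimuth of (n_x, n_y) = atan2(0.284, -0.502) = 151°.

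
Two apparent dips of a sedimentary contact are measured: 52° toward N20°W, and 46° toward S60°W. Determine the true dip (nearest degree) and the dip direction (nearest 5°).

true dip 61°, dip direction 295°

Represent each trace as a vector plunging at its apparent dip toward its trend (east-north-up frame): v₁ = (-0.211, 0.579, -0.788), v₂ = (-0.602, -0.347, -0.719).
Cross product v₁ × v₂ gives the pole to the plane: n ∝ (-0.690, 0.323, 0.421).
tan δ = √(n_x²+n_y²)/n_z = 0.762/0.421, so δ = 61.1°.
Dip direction = atan2(-0.690, 0.323) = 295° (azimuth of n's horizontal projection).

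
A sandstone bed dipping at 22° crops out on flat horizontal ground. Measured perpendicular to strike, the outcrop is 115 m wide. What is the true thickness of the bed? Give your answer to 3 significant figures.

43.1 m

True thickness t = w · sin(dip) = 115 × sin 22°
t = 115 × 0.3746 = 43.080 m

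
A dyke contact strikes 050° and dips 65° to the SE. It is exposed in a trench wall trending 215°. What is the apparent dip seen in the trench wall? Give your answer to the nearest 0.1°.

Angle between strike (050°) and section (215°): β = 15°.
tan(apparent dip) = tan 65° · sin 15° = 0.5550
apparent dip = arctan 0.5550 = 29.03°

29.0°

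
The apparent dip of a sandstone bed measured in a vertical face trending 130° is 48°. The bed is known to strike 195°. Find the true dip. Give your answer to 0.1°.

50.8°

β = acute angle between strike 195° and section 130° = 65°.
tan δ = tan α / sin β = tan 48° / sin 65° = 1.1106 / 0.9063 = 1.2254
true dip = arctan 1.2254 = 50.78°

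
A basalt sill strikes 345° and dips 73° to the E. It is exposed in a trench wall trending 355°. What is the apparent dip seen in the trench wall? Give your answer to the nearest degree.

30°

Angle between strike (345°) and section (355°): β = 10°.
tan(apparent dip) = tan 73° · sin 10° = 0.5680
α = arctan(0.5680) = 29.60°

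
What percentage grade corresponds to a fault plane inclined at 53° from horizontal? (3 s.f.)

133%

grade % = 100 × tan 53° = 100 × 1.3270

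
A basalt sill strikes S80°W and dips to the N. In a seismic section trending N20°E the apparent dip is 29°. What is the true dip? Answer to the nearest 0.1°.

The section is 60° from the strike.
tan(true dip) = tan 29° / sin 60° = 0.6401
true dip = arctan 0.6401 = 32.62°

32.6°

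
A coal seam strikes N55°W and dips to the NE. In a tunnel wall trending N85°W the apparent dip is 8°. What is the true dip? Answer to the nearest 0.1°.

15.7°

The section is 30° from the strike.
tan δ = tan α / sin β = tan 8° / sin 30° = 0.1405 / 0.5000 = 0.2811
δ = arctan(0.2811) = 15.70°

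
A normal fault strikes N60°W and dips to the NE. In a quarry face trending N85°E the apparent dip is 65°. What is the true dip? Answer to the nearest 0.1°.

75.0°

The section is 35° from the strike.
tan(true dip) = tan 65° / sin 35° = 3.7388
true dip = arctan 3.7388 = 75.03°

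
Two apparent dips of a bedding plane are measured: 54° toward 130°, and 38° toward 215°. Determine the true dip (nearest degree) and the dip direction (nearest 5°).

Each apparent-dip line lies in the plane. As unit vectors (x east, y north, z up), v₁ plunges 54°→130° and v₂ plunges 38°→215°.
n = v₁ × v₂ = (0.290, -0.643, 0.461) (taken with n_z > 0).
tan δ = √(n_x²+n_y²)/n_z = 0.705/0.461, so δ = 56.8°.
Dip direction = atan2(0.290, -0.643) = 156° (azimuth of n's horizontal projection).

true dip 57°, dip direction 155°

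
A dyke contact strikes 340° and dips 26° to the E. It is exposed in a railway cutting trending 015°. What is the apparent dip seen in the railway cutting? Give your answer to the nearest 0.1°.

15.6°

Angle between strike (340°) and section (015°): β = 35°.
tan(apparent dip) = tan 26° · sin 35° = 0.2798
apparent dip = arctan 0.2798 = 15.63°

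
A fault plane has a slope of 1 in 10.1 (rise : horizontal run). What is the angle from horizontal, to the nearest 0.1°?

5.7°

tan θ = 1/10.1 = 0.0990
θ = arctan(0.0990) = 5.65°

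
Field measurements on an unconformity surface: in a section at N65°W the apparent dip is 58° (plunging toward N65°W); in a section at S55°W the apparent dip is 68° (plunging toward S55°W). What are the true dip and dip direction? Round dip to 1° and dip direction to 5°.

Each apparent-dip line lies in the plane. As unit vectors (x east, y north, z up), v₁ plunges 58°→N65°W and v₂ plunges 68°→S55°W.
n = v₁ × v₂ = (-0.390, -0.185, 0.172) (taken with n_z > 0).
tan δ = √(n_x²+n_y²)/n_z = 0.432/0.172, so δ = 68.3°.
Dip direction = atan2(-0.390, -0.185) = 245° (azimuth of n's horizontal projection).

true dip 68°, dip direction 245°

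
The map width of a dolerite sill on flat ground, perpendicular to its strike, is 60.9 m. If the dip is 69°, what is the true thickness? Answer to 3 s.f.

True thickness t = w · sin(dip) = 60.9 × sin 69°
t = 60.9 × 0.9336 = 56.855 m

56.9 m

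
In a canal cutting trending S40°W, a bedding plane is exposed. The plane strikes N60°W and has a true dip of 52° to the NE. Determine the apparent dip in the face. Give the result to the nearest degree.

Angle between strike (N60°W) and section (S40°W): β = 80°.
tan α = tan 52° × sin 80° = 1.2799 × 0.9848 = 1.2605
apparent dip = arctan 1.2605 = 51.57°

52°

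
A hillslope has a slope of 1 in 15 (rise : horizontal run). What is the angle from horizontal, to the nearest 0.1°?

3.8°

tan θ = 1/15 = 0.0667
θ = arctan(0.0667) = 3.81°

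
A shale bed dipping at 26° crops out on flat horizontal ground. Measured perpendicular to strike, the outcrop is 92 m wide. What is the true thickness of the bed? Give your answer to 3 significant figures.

40.3 m

True thickness t = w · sin(dip) = 92 × sin 26°
t = 92 × 0.4384 = 40.330 m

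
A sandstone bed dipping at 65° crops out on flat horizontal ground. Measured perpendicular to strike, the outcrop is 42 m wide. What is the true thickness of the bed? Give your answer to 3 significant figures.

38.1 m

True thickness t = w · sin(dip) = 42 × sin 65°
t = 42 × 0.9063 = 38.065 m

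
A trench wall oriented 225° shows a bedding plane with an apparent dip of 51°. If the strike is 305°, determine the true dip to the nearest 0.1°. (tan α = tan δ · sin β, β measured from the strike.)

The section is 80° from the strike.
tan δ = tan α / sin β = tan 51° / sin 80° = 1.2349 / 0.9848 = 1.2539
true dip = arctan 1.2539 = 51.43°

51.4°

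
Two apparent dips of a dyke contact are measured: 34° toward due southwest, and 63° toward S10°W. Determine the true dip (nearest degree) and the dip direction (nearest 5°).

true dip 69°, dip direction 150°

Each apparent-dip line lies in the plane. As unit vectors (x east, y north, z up), v₁ plunges 34°→due southwest and v₂ plunges 63°→S10°W.
The plane normal is n = v₁ × v₂ ∝ (0.272, -0.478, 0.216).
True dip = arccos(n_z / |n|) = arccos(0.3652) = 68.6°.
Dip direction = atan2(0.272, -0.478) = 150° (azimuth of n's horizontal projection).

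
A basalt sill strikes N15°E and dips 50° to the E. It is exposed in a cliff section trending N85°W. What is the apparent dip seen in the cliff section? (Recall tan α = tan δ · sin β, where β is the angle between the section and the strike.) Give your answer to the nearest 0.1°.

The strike is N15°E and the section trends N85°W; the acute angle between them is β = 80°.
tan α = tan 50° × sin 80° = 1.1918 × 0.9848 = 1.1736
α = arctan(1.1736) = 49.57°

49.6°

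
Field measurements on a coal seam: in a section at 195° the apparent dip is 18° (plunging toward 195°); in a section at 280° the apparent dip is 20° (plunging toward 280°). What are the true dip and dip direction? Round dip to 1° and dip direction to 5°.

The two traces are lines in the plane: v₁ = (sin 195°·cos 18°, cos 195°·cos 18°, −sin 18°), v₂ = (sin 280°·cos 20°, cos 280°·cos 20°, −sin 20°).
n = v₁ × v₂ = (-0.365, -0.202, 0.890) (taken with n_z > 0).
Dip δ = arctan(|n_h|/n_z) = arctan(0.417/0.890) = 25.1°.
Dip direction = atan2(-0.365, -0.202) = 241° (azimuth of n's horizontal projection).

true dip 25°, dip direction 240°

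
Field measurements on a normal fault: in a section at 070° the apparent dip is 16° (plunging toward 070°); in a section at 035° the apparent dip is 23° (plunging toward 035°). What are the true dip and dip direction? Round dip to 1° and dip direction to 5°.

Each apparent-dip line lies in the plane. As unit vectors (x east, y north, z up), v₁ plunges 16°→070° and v₂ plunges 23°→035°.
Cross product v₁ × v₂ gives the pole to the plane: n ∝ (0.079, 0.207, 0.508).
Dip δ = arctan(|n_h|/n_z) = arctan(0.222/0.508) = 23.6°.
Dip direction = azimuth of (n_x, n_y) = atan2(0.079, 0.207) = 21°.

true dip 24°, dip direction 020°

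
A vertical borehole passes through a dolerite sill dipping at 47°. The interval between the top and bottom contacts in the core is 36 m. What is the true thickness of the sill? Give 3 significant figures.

24.6 m

True thickness t = h · cos(dip) = 36 × cos 47°
t = 36 × 0.6820 = 24.552 m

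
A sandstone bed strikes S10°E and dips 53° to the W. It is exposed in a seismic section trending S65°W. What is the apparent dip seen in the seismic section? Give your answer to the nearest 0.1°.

The section lies 75° from the strike.
tan(apparent dip) = tan 53° · sin 75° = 1.2818
apparent dip = arctan 1.2818 = 52.04°

52.0°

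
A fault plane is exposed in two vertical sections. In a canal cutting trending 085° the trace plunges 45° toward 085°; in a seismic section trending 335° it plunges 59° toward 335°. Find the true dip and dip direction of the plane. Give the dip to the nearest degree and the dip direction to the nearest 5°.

Each apparent-dip line lies in the plane. As unit vectors (x east, y north, z up), v₁ plunges 45°→085° and v₂ plunges 59°→335°.
n = v₁ × v₂ = (0.277, 0.758, 0.342) (taken with n_z > 0).
Dip δ = arctan(|n_h|/n_z) = arctan(0.807/0.342) = 67.0°.
Dip direction = atan2(0.277, 0.758) = 20° (azimuth of n's horizontal projection).

true dip 67°, dip direction 020°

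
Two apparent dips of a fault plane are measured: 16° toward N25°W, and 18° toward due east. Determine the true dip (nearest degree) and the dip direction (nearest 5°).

The two traces are lines in the plane: v₁ = (sin 335°·cos 16°, cos 335°·cos 16°, −sin 16°), v₂ = (sin 90°·cos 18°, cos 90°·cos 18°, −sin 18°).
Cross product v₁ × v₂ gives the pole to the plane: n ∝ (0.269, 0.388, 0.829).
Dip δ = arctan(|n_h|/n_z) = arctan(0.472/0.829) = 29.7°.
Dip direction = atan2(0.269, 0.388) = 35° (azimuth of n's horizontal projection).

true dip 30°, dip direction 035°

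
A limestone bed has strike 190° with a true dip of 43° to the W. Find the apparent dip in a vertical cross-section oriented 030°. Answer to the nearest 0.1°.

17.7°

Angle between strike (190°) and section (030°): β = 20°.
tan α = tan 43° × sin 20° = 0.9325 × 0.3420 = 0.3189
α = arctan(0.3189) = 17.69°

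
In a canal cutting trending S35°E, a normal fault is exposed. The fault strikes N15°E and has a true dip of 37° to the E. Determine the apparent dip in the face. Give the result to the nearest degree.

The strike is N15°E and the section trends S35°E; the acute angle between them is β = 50°.
tan α = tan 37° × sin 50° = 0.7536 × 0.7660 = 0.5773
apparent dip = arctan 0.5773 = 30.00°

30°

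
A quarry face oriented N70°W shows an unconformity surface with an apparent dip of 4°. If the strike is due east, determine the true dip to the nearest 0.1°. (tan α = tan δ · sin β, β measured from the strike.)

The section is 20° from the strike.
tan(true dip) = tan 4° / sin 20° = 0.2045
δ = arctan(0.2045) = 11.56°

11.6°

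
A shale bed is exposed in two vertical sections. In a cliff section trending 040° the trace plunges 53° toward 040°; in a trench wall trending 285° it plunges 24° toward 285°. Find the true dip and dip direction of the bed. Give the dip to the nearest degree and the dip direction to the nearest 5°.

The two traces are lines in the plane: v₁ = (sin 40°·cos 53°, cos 40°·cos 53°, −sin 53°), v₂ = (sin 285°·cos 24°, cos 285°·cos 24°, −sin 24°).
n = v₁ × v₂ = (0.001, 0.862, 0.498) (taken with n_z > 0).
tan δ = √(n_x²+n_y²)/n_z = 0.862/0.498, so δ = 60.0°.
Dip direction = atan2(0.001, 0.862) = 0° (azimuth of n's horizontal projection).

true dip 60°, dip direction 000°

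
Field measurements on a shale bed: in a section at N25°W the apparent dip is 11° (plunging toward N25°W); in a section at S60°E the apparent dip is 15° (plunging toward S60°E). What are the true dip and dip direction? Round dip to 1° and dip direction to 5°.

true dip 38°, dip direction 050°

Each apparent-dip line lies in the plane. As unit vectors (x east, y north, z up), v₁ plunges 11°→N25°W and v₂ plunges 15°→S60°E.
The plane normal is n = v₁ × v₂ ∝ (0.322, 0.267, 0.544).
Dip δ = arctan(|n_h|/n_z) = arctan(0.419/0.544) = 37.6°.
Dip direction = atan2(0.322, 0.267) = 50° (azimuth of n's horizontal projection).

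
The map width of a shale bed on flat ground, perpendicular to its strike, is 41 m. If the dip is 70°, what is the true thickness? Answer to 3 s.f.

38.5 m

True thickness t = w · sin(dip) = 41 × sin 70°
t = 41 × 0.9397 = 38.527 m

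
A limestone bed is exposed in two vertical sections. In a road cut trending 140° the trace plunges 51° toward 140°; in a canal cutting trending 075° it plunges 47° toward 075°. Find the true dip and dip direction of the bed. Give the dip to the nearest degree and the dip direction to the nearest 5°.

true dip 54°, dip direction 115°

The two traces are lines in the plane: v₁ = (sin 140°·cos 51°, cos 140°·cos 51°, −sin 51°), v₂ = (sin 75°·cos 47°, cos 75°·cos 47°, −sin 47°).
n = v₁ × v₂ = (0.490, -0.216, 0.389) (taken with n_z > 0).
True dip = arccos(n_z / |n|) = arccos(0.5878) = 54.0°.
Dip direction = azimuth of (n_x, n_y) = atan2(0.490, -0.216) = 114°.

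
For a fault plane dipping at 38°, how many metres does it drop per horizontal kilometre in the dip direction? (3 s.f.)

781 m

drop per km = 1000 × tan 38° = 1000 × 0.7813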